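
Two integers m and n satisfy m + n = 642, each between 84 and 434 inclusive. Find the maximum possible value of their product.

103041

For a fixed sum, the product mn is largest when m and n are as close as possible.
Taking m = 321 and n = 321 (both in [84, 434]) gives mn = 103041.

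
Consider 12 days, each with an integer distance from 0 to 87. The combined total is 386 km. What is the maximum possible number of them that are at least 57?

6

If k of the values are ≥ 57, the total is ≥ 57k + 0(12 − k).
Setting 57k + 0(12 − k) ≤ 386 gives 57k ≤ 386, so k ≤ 6.
k = 6 is achieved by 6 values at 57 and 6 at 0, total 342; add 44 to one value (staying below 57) to reach 386.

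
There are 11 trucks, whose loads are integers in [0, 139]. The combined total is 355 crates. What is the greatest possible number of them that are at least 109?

3

Suppose k of them are at least 109. Those contribute at least 109 each and the other 11 − k at least 0 each.
So the total is at least 109k + 0(11 − k) = 0 + 109k. This must be ≤ 355, giving k ≤ 3.
k = 3 is achieved by 3 values at 109 and 8 at 0, total 327; add 28 to one value (staying below 109) to reach 355.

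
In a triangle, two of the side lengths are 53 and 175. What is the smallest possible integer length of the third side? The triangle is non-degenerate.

The third side must exceed |53 − 175| = 122.
The smallest integer above 122 is 123.

123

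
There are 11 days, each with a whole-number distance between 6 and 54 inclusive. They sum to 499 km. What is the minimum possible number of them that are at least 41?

5

Suppose at most 11 − j of them reach 41; then j values are ≤ 40 and the rest ≤ 54.
The total is then ≤ 40·j + 54·(11 − j) = 594 − 14j. For this to be ≥ 499 we need j ≤ 6, so at least 11 − 6 = 5 must reach 41.
Exactly 5 works: 5 values at 54 and 6 at 40 total 510; lower one of the high values by 11 (still ≥ 41) to hit 499.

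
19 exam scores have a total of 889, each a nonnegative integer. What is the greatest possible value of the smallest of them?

46

The 19 values sum to 889, so their minimum is at most ⌊889/19⌋ = 46.
Taking 4 copies of 46 and 15 copies of 47 gives exactly 889, so 46 is attained.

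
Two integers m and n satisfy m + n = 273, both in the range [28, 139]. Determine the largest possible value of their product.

18632

With m + n fixed, mn peaks when the two are closest together.
Taking m = 136 and n = 137 (both in [28, 139]) gives mn = 18632.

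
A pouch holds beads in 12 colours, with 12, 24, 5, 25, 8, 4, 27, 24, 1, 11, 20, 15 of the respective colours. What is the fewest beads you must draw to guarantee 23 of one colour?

In the worst case you take as many as possible of each colour without reaching 23: 12 + 22 + 5 + 22 + 8 + 4 + 22 + 22 + 1 + 11 + 20 + 15 = 164.
The next one must give 23 of some colour, so 164 + 1 = 165.

165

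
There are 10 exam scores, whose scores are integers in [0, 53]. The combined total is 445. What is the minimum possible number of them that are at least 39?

5

Each value short of 39 is at most 38, costing at least 53 − 38 = 15 against the maximum total of 530.
We can afford to lose at most 530 − 445 = 85, so at most ⌊85/15⌋ = 5 fall short, and at least 5 are ≥ 39.
Exactly 5 works: 5 values at 53 and 5 at 38 total 455; lower one of the high values by 10 (still ≥ 39) to hit 445.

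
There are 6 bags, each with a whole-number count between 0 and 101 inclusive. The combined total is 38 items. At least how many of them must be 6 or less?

If only k of them are at most 6, the other 6 − k are at least 7, so the total is at least (6 − k)·7 + k·0.
This is ≤ 38, so (6 − k)·7 + 0k ≤ 38, which gives k ≥ 1.
Exactly 1 works: 1 value at 0 and 5 at 7 total 35; raise one of the low values by 3 (still ≤ 6) to hit 38.

1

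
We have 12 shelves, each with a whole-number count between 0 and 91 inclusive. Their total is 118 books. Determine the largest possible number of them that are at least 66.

1

Suppose k of them are at least 66. Those contribute at least 66 each and the other 12 − k at least 0 each.
So the total is at least 66k + 0(12 − k) = 0 + 66k. This must be ≤ 118, giving k ≤ 1.
k = 1 is achieved by 1 value at 66 and 11 at 0, total 66; add 52 to one value (staying below 66) to reach 118.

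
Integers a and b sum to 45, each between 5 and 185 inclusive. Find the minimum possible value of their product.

For a fixed sum, ab is smallest when a and b are as far apart as possible.
The extreme feasible split is a = 5, b = 40, giving ab = 200.

200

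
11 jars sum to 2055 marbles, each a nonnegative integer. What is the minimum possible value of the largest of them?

187

Some value must be at least ⌈2055/11⌉ = 187, since 11 × 186 = 2046 < 2055.
Equality holds with 9 values of 187 and 2 values of 186.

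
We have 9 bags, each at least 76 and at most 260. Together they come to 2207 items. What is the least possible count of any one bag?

127

To make one bag as small as possible, make the other 8 as large as possible.
The other 8 contribute at most 8 × 260 = 2080, leaving at least 2207 − 2080 = 127.
Since 127 ≥ 76, this is achievable: one at 127 and 8 at 260.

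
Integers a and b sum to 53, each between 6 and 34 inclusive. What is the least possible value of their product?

646

ab = a(53 − a) is concave in a, so over [19, 34] it is minimized at an endpoint.
The extreme feasible split is a = 19, b = 34, giving ab = 646.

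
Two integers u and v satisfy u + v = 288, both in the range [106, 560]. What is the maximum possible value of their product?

20736

For a fixed sum, the product uv is largest when u and v are as close as possible.
Taking u = 144 and v = 144 (both in [106, 560]) gives uv = 20736.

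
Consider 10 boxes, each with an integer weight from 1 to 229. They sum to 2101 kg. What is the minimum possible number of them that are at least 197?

5

Suppose at most 10 − j of them reach 197; then j values are ≤ 196 and the rest ≤ 229.
The total is then ≤ 196·j + 229·(10 − j) = 2290 − 33j. For this to be ≥ 2101 we need j ≤ 5, so at least 10 − 5 = 5 must reach 197.
Exactly 5 works: 5 values at 229 and 5 at 196 total 2125; lower one of the high values by 24 (still ≥ 197) to hit 2101.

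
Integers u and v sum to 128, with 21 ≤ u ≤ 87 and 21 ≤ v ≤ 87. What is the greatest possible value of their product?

With u + v fixed, uv peaks when the two are closest together.
Taking u = 64 and v = 64 (both in [21, 87]) gives uv = 4096.

4096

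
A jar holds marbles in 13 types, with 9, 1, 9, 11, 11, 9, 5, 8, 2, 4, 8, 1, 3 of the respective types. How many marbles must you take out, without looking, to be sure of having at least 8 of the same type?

In the worst case you take as many as possible of each type without reaching 8: 7 + 1 + 7 + 7 + 7 + 7 + 5 + 7 + 2 + 4 + 7 + 1 + 3 = 65.
The next one must give 8 of some type, so 65 + 1 = 66.

66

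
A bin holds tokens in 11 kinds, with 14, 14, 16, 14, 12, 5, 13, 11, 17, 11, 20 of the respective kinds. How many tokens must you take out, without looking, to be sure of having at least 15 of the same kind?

In the worst case you take as many as possible of each kind without reaching 15: 14 + 14 + 14 + 14 + 12 + 5 + 13 + 11 + 14 + 11 + 14 = 136.
The next one must give 15 of some kind, so 136 + 1 = 137.

137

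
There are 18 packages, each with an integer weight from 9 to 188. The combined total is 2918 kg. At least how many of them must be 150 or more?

Suppose at most 18 − j of them reach 150; then j values are ≤ 149 and the rest ≤ 188.
The total is then ≤ 149·j + 188·(18 − j) = 3384 − 39j. For this to be ≥ 2918 we need j ≤ 11, so at least 18 − 11 = 7 must reach 150.
Exactly 7 works: 7 values at 188 and 11 at 149 total 2955; lower one of the high values by 37 (still ≥ 150) to hit 2918.

7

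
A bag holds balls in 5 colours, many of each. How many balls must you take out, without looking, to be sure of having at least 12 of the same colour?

56

In the worst case you draw 11 of each of the 5 colours: 5 × 11 = 55.
One more forces 12 of some colour, so 55 + 1 = 56.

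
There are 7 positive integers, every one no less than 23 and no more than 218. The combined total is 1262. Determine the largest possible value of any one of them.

218

Maximizing one value means minimizing the remaining 6.
The other 6 contribute at least 6 × 23 = 138, leaving at most 1262 − 138 = 1124.
But each integer is capped at 218, so the maximum is 218.
Achievable: one at 218 and the other 6 totalling 1044, which fits since 6 × 23 ≤ 1044 ≤ 6 × 218.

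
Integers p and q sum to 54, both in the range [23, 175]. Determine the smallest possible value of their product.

713

For a fixed sum, pq is smallest when p and q are as far apart as possible.
The extreme feasible split is p = 23, q = 31, giving pq = 713.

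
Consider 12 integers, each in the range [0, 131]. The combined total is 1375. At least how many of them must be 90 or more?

8

If only k of them are at least 90, the other 12 − k are at most 89, so the total is at most k·131 + (12 − k)·89.
This must reach 1375, so k·131 + (12 − k)·89 ≥ 1375, giving k ≥ 8.
Exactly 8 works: 8 values at 131 and 4 at 89 total 1404; lower one of the high values by 29 (still ≥ 90) to hit 1375.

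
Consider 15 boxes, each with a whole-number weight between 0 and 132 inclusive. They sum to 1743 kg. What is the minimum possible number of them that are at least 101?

If only k of them are at least 101, the other 15 − k are at most 100, so the total is at most k·132 + (15 − k)·100.
This must reach 1743, so k·132 + (15 − k)·100 ≥ 1743, giving k ≥ 8.
Exactly 8 works: 8 values at 132 and 7 at 100 total 1756; lower one of the high values by 13 (still ≥ 101) to hit 1743.

8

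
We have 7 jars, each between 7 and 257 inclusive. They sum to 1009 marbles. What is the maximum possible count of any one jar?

257

To make one jar as large as possible, make the other 6 as small as possible.
The other 6 contribute at least 6 × 7 = 42, leaving at most 1009 − 42 = 967.
But each jar is capped at 257, so the maximum is 257.
Achievable: one at 257 and the other 6 totalling 752, which fits since 6 × 7 ≤ 752 ≤ 6 × 257.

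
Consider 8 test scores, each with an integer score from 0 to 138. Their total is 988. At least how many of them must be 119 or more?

3

If only k of them are at least 119, the other 8 − k are at most 118, so the total is at most k·138 + (8 − k)·118.
This must reach 988, so k·138 + (8 − k)·118 ≥ 988, giving k ≥ 3.
Exactly 3 works: 3 values at 138 and 5 at 118 total 1004; lower one of the high values by 16 (still ≥ 119) to hit 988.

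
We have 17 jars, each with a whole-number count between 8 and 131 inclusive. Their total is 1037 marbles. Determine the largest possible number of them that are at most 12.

10

Each value at 12 or below falls at least 131 − 12 = 119 short of the ceiling 131.
The ceiling total is 17 × 131 = 2227, and we need 1037, so at most ⌊(2227 − 1037)/119⌋ = 10 can be that low.
k = 10 is achieved by 10 values at 12 and 7 at 131, total 1037.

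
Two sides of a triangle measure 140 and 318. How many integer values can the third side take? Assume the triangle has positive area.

The triangle inequality gives |140 − 318| < c < 140 + 318, i.e. 178 < c < 458.
So c can be any integer from 179 to 457: 279 values.

279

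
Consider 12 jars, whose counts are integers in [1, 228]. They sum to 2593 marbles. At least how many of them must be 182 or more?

Each value short of 182 is at most 181, costing at least 228 − 181 = 47 against the maximum total of 2736.
We can afford to lose at most 2736 − 2593 = 143, so at most ⌊143/47⌋ = 3 fall short, and at least 9 are ≥ 182.
Exactly 9 works: 9 values at 228 and 3 at 181 total 2595; lower one of the high values by 2 (still ≥ 182) to hit 2593.

9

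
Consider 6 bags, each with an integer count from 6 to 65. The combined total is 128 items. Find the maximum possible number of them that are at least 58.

1

If k of the values are ≥ 58, the total is ≥ 58k + 6(6 − k).
Setting 58k + 6(6 − k) ≤ 128 gives 52k ≤ 92, so k ≤ 1.
k = 1 is achieved by 1 value at 58 and 5 at 6, total 88; add 40 to one value (staying below 58) to reach 128.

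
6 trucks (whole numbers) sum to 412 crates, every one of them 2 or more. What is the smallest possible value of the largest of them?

69

If every one of the 6 were at most 68, the total would be at most 6 × 68 = 408 < 412.
Achievable: 4 of them at 69 and 2 at 68 total 412.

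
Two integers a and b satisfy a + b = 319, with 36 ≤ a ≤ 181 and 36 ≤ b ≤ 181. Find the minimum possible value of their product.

24978

ab = a(319 − a) is concave in a, so over [138, 181] it is minimized at an endpoint.
At the endpoint a = 138, b = 319 − 138 = 181, so ab = 138 × 181 = 24978.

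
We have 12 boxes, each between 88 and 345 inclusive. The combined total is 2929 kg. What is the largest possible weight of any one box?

345

Maximizing one value means minimizing the remaining 11.
The other 11 contribute at least 11 × 88 = 968, leaving at most 2929 − 968 = 1961.
But each box is capped at 345, so the maximum is 345.
Achievable: one at 345 and the other 11 totalling 2584, which fits since 11 × 88 ≤ 2584 ≤ 11 × 345.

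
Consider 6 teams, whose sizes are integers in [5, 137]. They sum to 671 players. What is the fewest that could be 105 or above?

Suppose at most 6 − j of them reach 105; then j values are ≤ 104 and the rest ≤ 137.
The total is then ≤ 104·j + 137·(6 − j) = 822 − 33j. For this to be ≥ 671 we need j ≤ 4, so at least 6 − 4 = 2 must reach 105.
Exactly 2 works: 2 values at 137 and 4 at 104 total 690; lower one of the high values by 19 (still ≥ 105) to hit 671.

2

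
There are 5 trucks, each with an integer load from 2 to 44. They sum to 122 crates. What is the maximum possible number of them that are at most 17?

3

Suppose k of them are at most 17. Those contribute at most 17 each and the rest at most 44 each.
So the total is at most 17k + 44(5 − k) = 220 − 27k. This must still be ≥ 122, so k ≤ 3.
k = 3 is achieved by 3 values at 17 and 2 at 44, total 139; lower one of the 44's by 17 (still > 17) to reach 122.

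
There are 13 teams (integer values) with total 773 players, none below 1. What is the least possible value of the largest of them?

The 13 values sum to 773, so their maximum is at least ⌈773/13⌉ = 60.
Equality holds with 6 values of 60 and 7 values of 59.

60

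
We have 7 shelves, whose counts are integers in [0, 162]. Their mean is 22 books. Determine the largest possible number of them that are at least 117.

1

The total is 7 × 22 = 154.
With k values at 117 or above and the rest at least 0, the sum is at least 0 + 117k.
Since the sum is 154, we need 117k ≤ 154, i.e. k ≤ 1.
k = 1 is achieved by 1 value at 117 and 6 at 0, total 117; add 37 to one value (staying below 117) to reach 154.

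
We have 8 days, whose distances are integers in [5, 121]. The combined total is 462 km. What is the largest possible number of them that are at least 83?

If k of the values are ≥ 83, the total is ≥ 83k + 5(8 − k).
Setting 83k + 5(8 − k) ≤ 462 gives 78k ≤ 422, so k ≤ 5.
k = 5 is achieved by 5 values at 83 and 3 at 5, total 430; add 32 to one value (staying below 83) to reach 462.

5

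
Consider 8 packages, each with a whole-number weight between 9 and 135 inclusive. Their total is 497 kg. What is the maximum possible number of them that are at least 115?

With k values at 115 or above and the rest at least 9, the sum is at least 72 + 106k.
Since the sum is 497, we need 106k ≤ 425, i.e. k ≤ 4.
k = 4 is achieved by 4 values at 115 and 4 at 9, total 496; add 1 to one value (staying below 115) to reach 497.

4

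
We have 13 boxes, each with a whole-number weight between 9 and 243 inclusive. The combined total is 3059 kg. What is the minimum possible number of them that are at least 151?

If only k of them are at least 151, the other 13 − k are at most 150, so the total is at most k·243 + (13 − k)·150.
This must reach 3059, so k·243 + (13 − k)·150 ≥ 3059, giving k ≥ 12.
Exactly 12 works: 12 values at 243 and 1 at 150 total 3066; lower one of the high values by 7 (still ≥ 151) to hit 3059.

12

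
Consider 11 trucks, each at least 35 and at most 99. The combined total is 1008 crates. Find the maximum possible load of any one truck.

Maximizing one value means minimizing the remaining 10.
The other 10 contribute at least 10 × 35 = 350, leaving at most 1008 − 350 = 658.
But each truck is capped at 99, so the maximum is 99.
Achievable: one at 99 and the other 10 totalling 909, which fits since 10 × 35 ≤ 909 ≤ 10 × 99.

99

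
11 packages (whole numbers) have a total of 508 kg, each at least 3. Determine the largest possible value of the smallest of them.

If every one of the 11 were at least 47, the total would be at least 11 × 47 = 517 > 508.
Achievable: 9 of them at 46 and 2 at 47 total 508.

46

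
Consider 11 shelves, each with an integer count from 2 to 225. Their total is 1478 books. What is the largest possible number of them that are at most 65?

Suppose k of them are at most 65. Those contribute at most 65 each and the rest at most 225 each.
So the total is at most 65k + 225(11 − k) = 2475 − 160k. This must still be ≥ 1478, so k ≤ 6.
k = 6 is achieved by 6 values at 65 and 5 at 225, total 1515; lower one of the 225's by 37 (still > 65) to reach 1478.

6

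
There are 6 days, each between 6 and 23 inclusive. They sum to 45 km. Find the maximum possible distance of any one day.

15

To make one day as large as possible, make the other 5 as small as possible.
The other 5 contribute at least 5 × 6 = 30, leaving at most 45 − 30 = 15.
Since 15 ≤ 23, this is achievable: one at 15 and 5 at 6.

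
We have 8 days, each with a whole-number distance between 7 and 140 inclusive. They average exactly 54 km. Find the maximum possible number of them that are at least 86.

The total is 8 × 54 = 432.
Suppose k of them are at least 86. Those contribute at least 86 each and the other 8 − k at least 7 each.
So the total is at least 86k + 7(8 − k) = 56 + 79k. This must be ≤ 432, giving k ≤ 4.
k = 4 is achieved by 4 values at 86 and 4 at 7, total 372; add 60 to one value (staying below 86) to reach 432.

4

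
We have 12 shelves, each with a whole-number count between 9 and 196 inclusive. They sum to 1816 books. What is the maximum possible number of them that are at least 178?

10

If k of the values are ≥ 178, the total is ≥ 178k + 9(12 − k).
Setting 178k + 9(12 − k) ≤ 1816 gives 169k ≤ 1708, so k ≤ 10.
k = 10 is achieved by 10 values at 178 and 2 at 9, total 1798; add 18 to one value (staying below 178) to reach 1816.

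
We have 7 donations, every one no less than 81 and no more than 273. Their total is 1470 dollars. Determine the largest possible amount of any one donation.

273

To make one donation as large as possible, make the other 6 as small as possible.
The other 6 contribute at least 6 × 81 = 486, leaving at most 1470 − 486 = 984.
But each donation is capped at 273, so the maximum is 273.
Achievable: one at 273 and the other 6 totalling 1197, which fits since 6 × 81 ≤ 1197 ≤ 6 × 273.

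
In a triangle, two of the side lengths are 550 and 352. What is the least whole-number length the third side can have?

199

The third side must exceed |550 − 352| = 198.
The smallest integer above 198 is 199.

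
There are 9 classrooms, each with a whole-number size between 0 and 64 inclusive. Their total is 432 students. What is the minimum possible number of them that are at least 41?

Each value short of 41 is at most 40, costing at least 64 − 40 = 24 against the maximum total of 576.
We can afford to lose at most 576 − 432 = 144, so at most ⌊144/24⌋ = 6 fall short, and at least 3 are ≥ 41.
Exactly 3 works: 3 values at 64 and 6 at 40 total 432.

3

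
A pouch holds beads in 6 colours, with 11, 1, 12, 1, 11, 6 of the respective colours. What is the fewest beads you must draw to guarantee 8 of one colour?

30

In the worst case you take as many as possible of each colour without reaching 8: 7 + 1 + 7 + 1 + 7 + 6 = 29.
The next one must give 8 of some colour, so 29 + 1 = 30.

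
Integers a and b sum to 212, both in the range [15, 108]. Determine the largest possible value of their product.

With a + b fixed, ab peaks when the two are closest together.
Taking a = 106 and b = 106 (both in [15, 108]) gives ab = 11236.

11236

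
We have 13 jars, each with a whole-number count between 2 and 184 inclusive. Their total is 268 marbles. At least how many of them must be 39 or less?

7

Each value above 39 is at least 40, contributing at least 40 − 2 = 38 above the floor 2.
The sum exceeds the floor total 26 by 242, so at most ⌊242/38⌋ = 6 exceed 39, and at least 7 are ≤ 39.
Exactly 7 works: 7 values at 2 and 6 at 40 total 254; raise one of the low values by 14 (still ≤ 39) to hit 268.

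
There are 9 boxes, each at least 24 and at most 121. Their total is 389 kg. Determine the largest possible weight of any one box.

121

To make one box as large as possible, make the other 8 as small as possible.
The other 8 contribute at least 8 × 24 = 192, leaving at most 389 − 192 = 197.
But each box is capped at 121, so the maximum is 121.
Achievable: one at 121 and the other 8 totalling 268, which fits since 8 × 24 ≤ 268 ≤ 8 × 121.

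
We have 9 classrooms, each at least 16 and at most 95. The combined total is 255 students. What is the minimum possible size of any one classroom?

To make one classroom as small as possible, make the other 8 as large as possible.
The other 8 can take up 8 × 95 = 760 ≥ 255 − 16, so one classroom can sit at its floor of 16.
Achievable: one at 16 and the other 8 totalling 239, which fits since 8 × 16 ≤ 239 ≤ 8 × 95.

16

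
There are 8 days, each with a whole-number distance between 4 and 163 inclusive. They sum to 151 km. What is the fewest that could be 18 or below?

1

Let j be the number exceeding 18. Then the total is ≥ 19·j + 4·(8 − j) = 32 + 15j.
So 15j ≤ 119 and j ≤ 7; hence at least 8 − 7 = 1 are ≤ 18.
Exactly 1 works: 1 value at 4 and 7 at 19 total 137; raise one of the low values by 14 (still ≤ 18) to hit 151.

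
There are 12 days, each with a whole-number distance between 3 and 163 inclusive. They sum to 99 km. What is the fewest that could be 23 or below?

9

If only k of them are at most 23, the other 12 − k are at least 24, so the total is at least (12 − k)·24 + k·3.
This is ≤ 99, so (12 − k)·24 + 3k ≤ 99, which gives k ≥ 9.
Exactly 9 works: 9 values at 3 and 3 at 24 total 99.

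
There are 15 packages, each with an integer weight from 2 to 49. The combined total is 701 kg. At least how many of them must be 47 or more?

Suppose at most 15 − j of them reach 47; then j values are ≤ 46 and the rest ≤ 49.
The total is then ≤ 46·j + 49·(15 − j) = 735 − 3j. For this to be ≥ 701 we need j ≤ 11, so at least 15 − 11 = 4 must reach 47.
Exactly 4 works: 4 values at 49 and 11 at 46 total 702; lower one of the high values by 1 (still ≥ 47) to hit 701.

4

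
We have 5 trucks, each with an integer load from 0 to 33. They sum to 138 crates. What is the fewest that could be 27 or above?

Suppose at most 5 − j of them reach 27; then j values are ≤ 26 and the rest ≤ 33.
The total is then ≤ 26·j + 33·(5 − j) = 165 − 7j. For this to be ≥ 138 we need j ≤ 3, so at least 5 − 3 = 2 must reach 27.
Exactly 2 works: 2 values at 33 and 3 at 26 total 144; lower one of the high values by 6 (still ≥ 27) to hit 138.

2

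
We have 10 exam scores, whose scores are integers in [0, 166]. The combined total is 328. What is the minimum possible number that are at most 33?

Each value above 33 is at least 34, contributing at least 34 − 0 = 34 above the floor 0.
The sum exceeds the floor total 0 by 328, so at most ⌊328/34⌋ = 9 exceed 33, and at least 1 are ≤ 33.
Exactly 1 works: 1 value at 0 and 9 at 34 total 306; raise one of the low values by 22 (still ≤ 33) to hit 328.

1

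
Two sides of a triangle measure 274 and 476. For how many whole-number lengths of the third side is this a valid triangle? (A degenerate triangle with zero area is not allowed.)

The triangle inequality gives |274 − 476| < c < 274 + 476, i.e. 202 < c < 750.
So c can be any integer from 203 to 749: 547 values.

547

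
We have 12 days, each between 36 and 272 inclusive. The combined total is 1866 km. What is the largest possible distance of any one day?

272

Maximizing one value means minimizing the remaining 11.
The other 11 contribute at least 11 × 36 = 396, leaving at most 1866 − 396 = 1470.
But each day is capped at 272, so the maximum is 272.
Achievable: one at 272 and the other 11 totalling 1594, which fits since 11 × 36 ≤ 1594 ≤ 11 × 272.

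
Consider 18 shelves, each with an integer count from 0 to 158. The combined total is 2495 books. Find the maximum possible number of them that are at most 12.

Each value at 12 or below falls at least 158 − 12 = 146 short of the ceiling 158.
The ceiling total is 18 × 158 = 2844, and we need 2495, so at most ⌊(2844 − 2495)/146⌋ = 2 can be that low.
k = 2 is achieved by 2 values at 12 and 16 at 158, total 2552; lower one of the 158's by 57 (still > 12) to reach 2495.

2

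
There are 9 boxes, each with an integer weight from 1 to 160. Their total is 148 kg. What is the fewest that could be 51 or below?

7

Each value above 51 is at least 52, contributing at least 52 − 1 = 51 above the floor 1.
The sum exceeds the floor total 9 by 139, so at most ⌊139/51⌋ = 2 exceed 51, and at least 7 are ≤ 51.
Exactly 7 works: 7 values at 1 and 2 at 52 total 111; raise one of the low values by 37 (still ≤ 51) to hit 148.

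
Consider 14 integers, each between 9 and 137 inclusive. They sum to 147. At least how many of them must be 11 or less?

7

If only k of them are at most 11, the other 14 − k are at least 12, so the total is at least (14 − k)·12 + k·9.
This is ≤ 147, so (14 − k)·12 + 9k ≤ 147, which gives k ≥ 7.
Exactly 7 works: 7 values at 9 and 7 at 12 total 147.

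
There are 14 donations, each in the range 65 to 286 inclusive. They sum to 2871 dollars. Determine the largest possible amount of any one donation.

286

Maximizing one value means minimizing the remaining 13.
The other 13 contribute at least 13 × 65 = 845, leaving at most 2871 − 845 = 2026.
But each donation is capped at 286, so the maximum is 286.
Achievable: one at 286 and the other 13 totalling 2585, which fits since 13 × 65 ≤ 2585 ≤ 13 × 286.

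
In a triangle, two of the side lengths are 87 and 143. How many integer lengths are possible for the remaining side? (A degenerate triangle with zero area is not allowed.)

The triangle inequality gives |87 − 143| < c < 87 + 143, i.e. 56 < c < 230.
So c can be any integer from 57 to 229: 173 values.

173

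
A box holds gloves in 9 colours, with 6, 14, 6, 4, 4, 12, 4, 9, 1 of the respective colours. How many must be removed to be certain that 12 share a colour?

57

In the worst case you take as many as possible of each colour without reaching 12: 6 + 11 + 6 + 4 + 4 + 11 + 4 + 9 + 1 = 56.
The next one must give 12 of some colour, so 56 + 1 = 57.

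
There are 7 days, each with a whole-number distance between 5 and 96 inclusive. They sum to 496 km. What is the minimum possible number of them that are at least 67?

Suppose at most 7 − j of them reach 67; then j values are ≤ 66 and the rest ≤ 96.
The total is then ≤ 66·j + 96·(7 − j) = 672 − 30j. For this to be ≥ 496 we need j ≤ 5, so at least 7 − 5 = 2 must reach 67.
Exactly 2 works: 2 values at 96 and 5 at 66 total 522; lower one of the high values by 26 (still ≥ 67) to hit 496.

2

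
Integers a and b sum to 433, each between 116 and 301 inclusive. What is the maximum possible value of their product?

With a + b fixed, ab peaks when the two are closest together.
Taking a = 216 and b = 217 (both in [116, 301]) gives ab = 46872.

46872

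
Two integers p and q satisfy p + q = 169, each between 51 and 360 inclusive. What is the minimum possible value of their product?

For a fixed sum, pq is smallest when p and q are as far apart as possible.
At the endpoint p = 51, q = 169 − 51 = 118, so pq = 51 × 118 = 6018.

6018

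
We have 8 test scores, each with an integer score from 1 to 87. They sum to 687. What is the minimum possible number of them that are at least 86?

Suppose at most 8 − j of them reach 86; then j values are ≤ 85 and the rest ≤ 87.
The total is then ≤ 85·j + 87·(8 − j) = 696 − 2j. For this to be ≥ 687 we need j ≤ 4, so at least 8 − 4 = 4 must reach 86.
Exactly 4 works: 4 values at 87 and 4 at 85 total 688; lower one of the high values by 1 (still ≥ 86) to hit 687.

4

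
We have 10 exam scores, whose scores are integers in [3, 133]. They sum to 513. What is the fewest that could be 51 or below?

Each value above 51 is at least 52, contributing at least 52 − 3 = 49 above the floor 3.
The sum exceeds the floor total 30 by 483, so at most ⌊483/49⌋ = 9 exceed 51, and at least 1 are ≤ 51.
Exactly 1 works: 1 value at 3 and 9 at 52 total 471; raise one of the low values by 42 (still ≤ 51) to hit 513.

1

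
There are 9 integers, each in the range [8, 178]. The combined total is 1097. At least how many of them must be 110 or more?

If only k of them are at least 110, the other 9 − k are at most 109, so the total is at most k·178 + (9 − k)·109.
This must reach 1097, so k·178 + (9 − k)·109 ≥ 1097, giving k ≥ 2.
Exactly 2 works: 2 values at 178 and 7 at 109 total 1119; lower one of the high values by 22 (still ≥ 110) to hit 1097.

2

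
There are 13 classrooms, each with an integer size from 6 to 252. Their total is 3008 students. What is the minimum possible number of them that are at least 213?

7

Suppose at most 13 − j of them reach 213; then j values are ≤ 212 and the rest ≤ 252.
The total is then ≤ 212·j + 252·(13 − j) = 3276 − 40j. For this to be ≥ 3008 we need j ≤ 6, so at least 13 − 6 = 7 must reach 213.
Exactly 7 works: 7 values at 252 and 6 at 212 total 3036; lower one of the high values by 28 (still ≥ 213) to hit 3008.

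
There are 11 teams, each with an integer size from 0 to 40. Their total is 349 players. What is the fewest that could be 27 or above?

Each value short of 27 is at most 26, costing at least 40 − 26 = 14 against the maximum total of 440.
We can afford to lose at most 440 − 349 = 91, so at most ⌊91/14⌋ = 6 fall short, and at least 5 are ≥ 27.
Exactly 5 works: 5 values at 40 and 6 at 26 total 356; lower one of the high values by 7 (still ≥ 27) to hit 349.

5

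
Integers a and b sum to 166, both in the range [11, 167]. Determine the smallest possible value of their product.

For a fixed sum, ab is smallest when a and b are as far apart as possible.
The extreme feasible split is a = 11, b = 155, giving ab = 1705.

1705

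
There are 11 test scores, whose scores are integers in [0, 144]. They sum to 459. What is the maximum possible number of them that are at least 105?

4

With k values at 105 or above and the rest at least 0, the sum is at least 0 + 105k.
Since the sum is 459, we need 105k ≤ 459, i.e. k ≤ 4.
k = 4 is achieved by 4 values at 105 and 7 at 0, total 420; add 39 to one value (staying below 105) to reach 459.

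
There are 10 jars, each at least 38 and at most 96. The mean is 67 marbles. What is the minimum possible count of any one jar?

To make one jar as small as possible, make the other 9 as large as possible.
The total is 10 × 67 = 670.
The other 9 can take up 9 × 96 = 864 ≥ 670 − 38, so one jar can sit at its floor of 38.
Achievable: one at 38 and the other 9 totalling 632, which fits since 9 × 38 ≤ 632 ≤ 9 × 96.

38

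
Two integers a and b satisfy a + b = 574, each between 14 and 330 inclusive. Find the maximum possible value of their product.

For a fixed sum, the product ab is largest when a and b are as close as possible.
Taking a = 287 and b = 287 (both in [14, 330]) gives ab = 82369.

82369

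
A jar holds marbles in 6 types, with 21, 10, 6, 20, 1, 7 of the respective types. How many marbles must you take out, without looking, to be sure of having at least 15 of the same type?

53

In the worst case you take as many as possible of each type without reaching 15: 14 + 10 + 6 + 14 + 1 + 7 = 52.
The next one must give 15 of some type, so 52 + 1 = 53.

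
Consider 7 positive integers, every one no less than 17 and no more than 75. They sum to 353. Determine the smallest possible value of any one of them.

17

Minimizing one value means maximizing the remaining 6.
The other 6 can take up 6 × 75 = 450 ≥ 353 − 17, so one integer can sit at its floor of 17.
Achievable: one at 17 and the other 6 totalling 336, which fits since 6 × 17 ≤ 336 ≤ 6 × 75.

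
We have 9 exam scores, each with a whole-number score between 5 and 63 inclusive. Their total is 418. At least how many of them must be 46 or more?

Suppose at most 9 − j of them reach 46; then j values are ≤ 45 and the rest ≤ 63.
The total is then ≤ 45·j + 63·(9 − j) = 567 − 18j. For this to be ≥ 418 we need j ≤ 8, so at least 9 − 8 = 1 must reach 46.
Exactly 1 works: 1 value at 63 and 8 at 45 total 423; lower one of the high values by 5 (still ≥ 46) to hit 418.

1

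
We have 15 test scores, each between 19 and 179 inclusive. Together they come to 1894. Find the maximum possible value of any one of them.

To make one score as large as possible, make the other 14 as small as possible.
The other 14 contribute at least 14 × 19 = 266, leaving at most 1894 − 266 = 1628.
But each score is capped at 179, so the maximum is 179.
Achievable: one at 179 and the other 14 totalling 1715, which fits since 14 × 19 ≤ 1715 ≤ 14 × 179.

179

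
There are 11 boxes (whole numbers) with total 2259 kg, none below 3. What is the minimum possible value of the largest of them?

Some value must be at least ⌈2259/11⌉ = 206, since 11 × 205 = 2255 < 2259.
Taking 7 copies of 205 and 4 copies of 206 gives exactly 2259, so 206 is attained.

206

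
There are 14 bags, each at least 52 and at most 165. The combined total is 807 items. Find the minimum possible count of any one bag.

To make one bag as small as possible, make the other 13 as large as possible.
The other 13 can take up 13 × 165 = 2145 ≥ 807 − 52, so one bag can sit at its floor of 52.
Achievable: one at 52 and the other 13 totalling 755, which fits since 13 × 52 ≤ 755 ≤ 13 × 165.

52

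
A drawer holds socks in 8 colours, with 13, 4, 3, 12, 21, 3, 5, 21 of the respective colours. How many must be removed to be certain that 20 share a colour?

In the worst case you take as many as possible of each colour without reaching 20: 13 + 4 + 3 + 12 + 19 + 3 + 5 + 19 = 78.
The next one must give 20 of some colour, so 78 + 1 = 79.

79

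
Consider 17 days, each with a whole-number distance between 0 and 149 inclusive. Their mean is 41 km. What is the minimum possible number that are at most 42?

The total is 17 × 41 = 697.
Let j be the number exceeding 42. Then the total is ≥ 43·j + 0·(17 − j) = 0 + 43j.
So 43j ≤ 697 and j ≤ 16; hence at least 17 − 16 = 1 are ≤ 42.
Exactly 1 works: 1 value at 0 and 16 at 43 total 688; raise one of the low values by 9 (still ≤ 42) to hit 697.

1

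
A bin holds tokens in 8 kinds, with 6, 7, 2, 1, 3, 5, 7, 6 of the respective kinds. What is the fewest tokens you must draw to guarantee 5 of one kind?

27

In the worst case you take as many as possible of each kind without reaching 5: 4 + 4 + 2 + 1 + 3 + 4 + 4 + 4 = 26.
The next one must give 5 of some kind, so 26 + 1 = 27.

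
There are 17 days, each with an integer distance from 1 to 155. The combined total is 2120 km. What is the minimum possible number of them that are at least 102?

8

Each value short of 102 is at most 101, costing at least 155 − 101 = 54 against the maximum total of 2635.
We can afford to lose at most 2635 − 2120 = 515, so at most ⌊515/54⌋ = 9 fall short, and at least 8 are ≥ 102.
Exactly 8 works: 8 values at 155 and 9 at 101 total 2149; lower one of the high values by 29 (still ≥ 102) to hit 2120.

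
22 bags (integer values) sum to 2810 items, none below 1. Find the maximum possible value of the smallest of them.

The 22 values sum to 2810, so their minimum is at most ⌊2810/22⌋ = 127.
Equality holds with 6 values of 127 and 16 values of 128.

127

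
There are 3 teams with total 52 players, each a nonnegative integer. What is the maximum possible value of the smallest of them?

17

The average is 52/3 < 18, so some value is ≤ 17.
Achievable: 2 of them at 17 and 1 at 18 total 52.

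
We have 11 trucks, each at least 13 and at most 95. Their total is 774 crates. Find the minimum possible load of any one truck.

13

To make one truck as small as possible, make the other 10 as large as possible.
The other 10 can take up 10 × 95 = 950 ≥ 774 − 13, so one truck can sit at its floor of 13.
Achievable: one at 13 and the other 10 totalling 761, which fits since 10 × 13 ≤ 761 ≤ 10 × 95.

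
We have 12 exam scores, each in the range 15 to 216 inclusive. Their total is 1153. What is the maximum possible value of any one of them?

Maximizing one value means minimizing the remaining 11.
The other 11 contribute at least 11 × 15 = 165, leaving at most 1153 − 165 = 988.
But each score is capped at 216, so the maximum is 216.
Achievable: one at 216 and the other 11 totalling 937, which fits since 11 × 15 ≤ 937 ≤ 11 × 216.

216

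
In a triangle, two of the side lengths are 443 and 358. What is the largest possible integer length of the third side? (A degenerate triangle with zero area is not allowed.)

800

The third side must be less than 443 + 358 = 801.
The largest integer below 801 is 800.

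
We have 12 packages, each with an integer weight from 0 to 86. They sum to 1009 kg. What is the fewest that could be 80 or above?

9

If only k of them are at least 80, the other 12 − k are at most 79, so the total is at most k·86 + (12 − k)·79.
This must reach 1009, so k·86 + (12 − k)·79 ≥ 1009, giving k ≥ 9.
Exactly 9 works: 9 values at 86 and 3 at 79 total 1011; lower one of the high values by 2 (still ≥ 80) to hit 1009.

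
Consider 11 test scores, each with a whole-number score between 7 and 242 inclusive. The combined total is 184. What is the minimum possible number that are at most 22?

5

Each value above 22 is at least 23, contributing at least 23 − 7 = 16 above the floor 7.
The sum exceeds the floor total 77 by 107, so at most ⌊107/16⌋ = 6 exceed 22, and at least 5 are ≤ 22.
Exactly 5 works: 5 values at 7 and 6 at 23 total 173; raise one of the low values by 11 (still ≤ 22) to hit 184.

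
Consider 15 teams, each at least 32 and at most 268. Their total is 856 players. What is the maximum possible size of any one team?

Maximizing one value means minimizing the remaining 14.
The other 14 contribute at least 14 × 32 = 448, leaving at most 856 − 448 = 408.
But each team is capped at 268, so the maximum is 268.
Achievable: one at 268 and the other 14 totalling 588, which fits since 14 × 32 ≤ 588 ≤ 14 × 268.

268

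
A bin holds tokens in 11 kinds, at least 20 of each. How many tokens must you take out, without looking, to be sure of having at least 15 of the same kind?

155

In the worst case you draw 14 of each of the 11 kinds: 11 × 14 = 154.
One more forces 15 of some kind, so 154 + 1 = 155.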